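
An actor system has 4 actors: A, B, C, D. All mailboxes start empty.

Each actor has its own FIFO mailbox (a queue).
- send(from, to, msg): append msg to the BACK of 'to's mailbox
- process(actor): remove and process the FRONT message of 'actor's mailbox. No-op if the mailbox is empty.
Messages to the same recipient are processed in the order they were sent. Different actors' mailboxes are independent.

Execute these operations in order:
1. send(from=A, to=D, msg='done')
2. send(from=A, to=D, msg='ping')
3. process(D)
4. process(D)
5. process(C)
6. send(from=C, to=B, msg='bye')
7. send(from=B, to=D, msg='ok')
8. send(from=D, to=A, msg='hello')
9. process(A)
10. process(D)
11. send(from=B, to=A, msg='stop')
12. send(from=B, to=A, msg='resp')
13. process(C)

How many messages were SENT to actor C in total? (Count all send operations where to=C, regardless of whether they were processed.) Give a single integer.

Answer: 0

Derivation:
After 1 (send(from=A, to=D, msg='done')): A:[] B:[] C:[] D:[done]
After 2 (send(from=A, to=D, msg='ping')): A:[] B:[] C:[] D:[done,ping]
After 3 (process(D)): A:[] B:[] C:[] D:[ping]
After 4 (process(D)): A:[] B:[] C:[] D:[]
After 5 (process(C)): A:[] B:[] C:[] D:[]
After 6 (send(from=C, to=B, msg='bye')): A:[] B:[bye] C:[] D:[]
After 7 (send(from=B, to=D, msg='ok')): A:[] B:[bye] C:[] D:[ok]
After 8 (send(from=D, to=A, msg='hello')): A:[hello] B:[bye] C:[] D:[ok]
After 9 (process(A)): A:[] B:[bye] C:[] D:[ok]
After 10 (process(D)): A:[] B:[bye] C:[] D:[]
After 11 (send(from=B, to=A, msg='stop')): A:[stop] B:[bye] C:[] D:[]
After 12 (send(from=B, to=A, msg='resp')): A:[stop,resp] B:[bye] C:[] D:[]
After 13 (process(C)): A:[stop,resp] B:[bye] C:[] D:[]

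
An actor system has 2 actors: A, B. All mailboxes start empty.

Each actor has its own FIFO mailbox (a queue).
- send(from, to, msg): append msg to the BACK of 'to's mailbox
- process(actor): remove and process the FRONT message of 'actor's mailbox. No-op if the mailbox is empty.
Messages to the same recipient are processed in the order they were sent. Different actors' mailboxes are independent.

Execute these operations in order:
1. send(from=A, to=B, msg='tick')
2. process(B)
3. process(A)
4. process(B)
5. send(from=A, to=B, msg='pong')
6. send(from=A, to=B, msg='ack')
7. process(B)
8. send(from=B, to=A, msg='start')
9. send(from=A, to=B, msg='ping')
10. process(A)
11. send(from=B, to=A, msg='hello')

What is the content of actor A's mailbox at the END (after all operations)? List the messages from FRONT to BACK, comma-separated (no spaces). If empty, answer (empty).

Answer: hello

Derivation:
After 1 (send(from=A, to=B, msg='tick')): A:[] B:[tick]
After 2 (process(B)): A:[] B:[]
After 3 (process(A)): A:[] B:[]
After 4 (process(B)): A:[] B:[]
After 5 (send(from=A, to=B, msg='pong')): A:[] B:[pong]
After 6 (send(from=A, to=B, msg='ack')): A:[] B:[pong,ack]
After 7 (process(B)): A:[] B:[ack]
After 8 (send(from=B, to=A, msg='start')): A:[start] B:[ack]
After 9 (send(from=A, to=B, msg='ping')): A:[start] B:[ack,ping]
After 10 (process(A)): A:[] B:[ack,ping]
After 11 (send(from=B, to=A, msg='hello')): A:[hello] B:[ack,ping]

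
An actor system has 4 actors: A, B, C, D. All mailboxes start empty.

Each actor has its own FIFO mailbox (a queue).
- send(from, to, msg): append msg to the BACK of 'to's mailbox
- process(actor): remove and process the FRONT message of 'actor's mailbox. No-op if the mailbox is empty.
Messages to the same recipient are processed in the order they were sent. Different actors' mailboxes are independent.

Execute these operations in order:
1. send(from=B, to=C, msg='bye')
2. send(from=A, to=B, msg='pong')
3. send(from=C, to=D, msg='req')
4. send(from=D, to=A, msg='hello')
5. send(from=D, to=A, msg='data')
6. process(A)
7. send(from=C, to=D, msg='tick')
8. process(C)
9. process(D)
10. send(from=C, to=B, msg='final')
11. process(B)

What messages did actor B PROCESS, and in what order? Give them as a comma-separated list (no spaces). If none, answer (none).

Answer: pong

Derivation:
After 1 (send(from=B, to=C, msg='bye')): A:[] B:[] C:[bye] D:[]
After 2 (send(from=A, to=B, msg='pong')): A:[] B:[pong] C:[bye] D:[]
After 3 (send(from=C, to=D, msg='req')): A:[] B:[pong] C:[bye] D:[req]
After 4 (send(from=D, to=A, msg='hello')): A:[hello] B:[pong] C:[bye] D:[req]
After 5 (send(from=D, to=A, msg='data')): A:[hello,data] B:[pong] C:[bye] D:[req]
After 6 (process(A)): A:[data] B:[pong] C:[bye] D:[req]
After 7 (send(from=C, to=D, msg='tick')): A:[data] B:[pong] C:[bye] D:[req,tick]
After 8 (process(C)): A:[data] B:[pong] C:[] D:[req,tick]
After 9 (process(D)): A:[data] B:[pong] C:[] D:[tick]
After 10 (send(from=C, to=B, msg='final')): A:[data] B:[pong,final] C:[] D:[tick]
After 11 (process(B)): A:[data] B:[final] C:[] D:[tick]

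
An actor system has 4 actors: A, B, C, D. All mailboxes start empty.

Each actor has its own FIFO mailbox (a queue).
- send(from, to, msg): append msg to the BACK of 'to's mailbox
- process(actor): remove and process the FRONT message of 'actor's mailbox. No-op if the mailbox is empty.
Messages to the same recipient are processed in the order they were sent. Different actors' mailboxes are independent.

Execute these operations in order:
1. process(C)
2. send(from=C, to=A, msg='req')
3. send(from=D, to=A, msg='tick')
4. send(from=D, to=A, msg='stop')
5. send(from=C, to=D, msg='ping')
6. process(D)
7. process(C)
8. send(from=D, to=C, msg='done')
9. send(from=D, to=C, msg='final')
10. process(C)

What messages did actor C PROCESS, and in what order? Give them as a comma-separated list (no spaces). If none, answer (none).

After 1 (process(C)): A:[] B:[] C:[] D:[]
After 2 (send(from=C, to=A, msg='req')): A:[req] B:[] C:[] D:[]
After 3 (send(from=D, to=A, msg='tick')): A:[req,tick] B:[] C:[] D:[]
After 4 (send(from=D, to=A, msg='stop')): A:[req,tick,stop] B:[] C:[] D:[]
After 5 (send(from=C, to=D, msg='ping')): A:[req,tick,stop] B:[] C:[] D:[ping]
After 6 (process(D)): A:[req,tick,stop] B:[] C:[] D:[]
After 7 (process(C)): A:[req,tick,stop] B:[] C:[] D:[]
After 8 (send(from=D, to=C, msg='done')): A:[req,tick,stop] B:[] C:[done] D:[]
After 9 (send(from=D, to=C, msg='final')): A:[req,tick,stop] B:[] C:[done,final] D:[]
After 10 (process(C)): A:[req,tick,stop] B:[] C:[final] D:[]

Answer: done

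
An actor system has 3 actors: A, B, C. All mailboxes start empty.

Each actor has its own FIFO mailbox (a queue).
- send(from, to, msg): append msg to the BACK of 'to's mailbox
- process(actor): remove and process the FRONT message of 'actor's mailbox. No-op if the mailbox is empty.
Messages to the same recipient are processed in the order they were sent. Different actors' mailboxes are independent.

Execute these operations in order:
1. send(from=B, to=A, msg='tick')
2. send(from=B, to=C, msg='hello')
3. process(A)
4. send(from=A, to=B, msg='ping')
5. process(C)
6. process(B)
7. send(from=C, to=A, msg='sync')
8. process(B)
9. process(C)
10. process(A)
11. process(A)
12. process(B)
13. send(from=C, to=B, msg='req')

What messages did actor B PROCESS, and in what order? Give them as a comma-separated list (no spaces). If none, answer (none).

After 1 (send(from=B, to=A, msg='tick')): A:[tick] B:[] C:[]
After 2 (send(from=B, to=C, msg='hello')): A:[tick] B:[] C:[hello]
After 3 (process(A)): A:[] B:[] C:[hello]
After 4 (send(from=A, to=B, msg='ping')): A:[] B:[ping] C:[hello]
After 5 (process(C)): A:[] B:[ping] C:[]
After 6 (process(B)): A:[] B:[] C:[]
After 7 (send(from=C, to=A, msg='sync')): A:[sync] B:[] C:[]
After 8 (process(B)): A:[sync] B:[] C:[]
After 9 (process(C)): A:[sync] B:[] C:[]
After 10 (process(A)): A:[] B:[] C:[]
After 11 (process(A)): A:[] B:[] C:[]
After 12 (process(B)): A:[] B:[] C:[]
After 13 (send(from=C, to=B, msg='req')): A:[] B:[req] C:[]

Answer: ping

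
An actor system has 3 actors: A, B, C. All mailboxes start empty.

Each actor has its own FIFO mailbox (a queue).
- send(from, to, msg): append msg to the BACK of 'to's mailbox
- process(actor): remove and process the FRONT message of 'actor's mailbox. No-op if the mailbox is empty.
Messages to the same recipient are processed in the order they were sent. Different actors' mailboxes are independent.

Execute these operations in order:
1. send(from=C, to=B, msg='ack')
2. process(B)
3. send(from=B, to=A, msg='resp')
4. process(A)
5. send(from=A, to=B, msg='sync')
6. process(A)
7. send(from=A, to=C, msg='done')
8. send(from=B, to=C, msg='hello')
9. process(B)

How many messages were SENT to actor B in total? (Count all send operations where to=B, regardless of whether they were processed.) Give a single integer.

After 1 (send(from=C, to=B, msg='ack')): A:[] B:[ack] C:[]
After 2 (process(B)): A:[] B:[] C:[]
After 3 (send(from=B, to=A, msg='resp')): A:[resp] B:[] C:[]
After 4 (process(A)): A:[] B:[] C:[]
After 5 (send(from=A, to=B, msg='sync')): A:[] B:[sync] C:[]
After 6 (process(A)): A:[] B:[sync] C:[]
After 7 (send(from=A, to=C, msg='done')): A:[] B:[sync] C:[done]
After 8 (send(from=B, to=C, msg='hello')): A:[] B:[sync] C:[done,hello]
After 9 (process(B)): A:[] B:[] C:[done,hello]

Answer: 2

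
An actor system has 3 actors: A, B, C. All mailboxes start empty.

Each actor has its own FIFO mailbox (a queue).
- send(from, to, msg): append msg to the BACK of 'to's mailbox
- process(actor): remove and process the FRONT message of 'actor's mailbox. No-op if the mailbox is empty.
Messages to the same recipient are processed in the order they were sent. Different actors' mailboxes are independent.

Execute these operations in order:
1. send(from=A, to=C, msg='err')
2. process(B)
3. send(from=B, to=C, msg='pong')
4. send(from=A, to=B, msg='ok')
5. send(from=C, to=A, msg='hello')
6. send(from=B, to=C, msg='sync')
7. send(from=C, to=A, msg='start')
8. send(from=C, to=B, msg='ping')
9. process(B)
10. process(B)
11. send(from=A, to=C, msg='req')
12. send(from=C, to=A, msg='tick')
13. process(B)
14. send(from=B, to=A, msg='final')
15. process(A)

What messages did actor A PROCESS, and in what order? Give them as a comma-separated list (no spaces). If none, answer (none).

After 1 (send(from=A, to=C, msg='err')): A:[] B:[] C:[err]
After 2 (process(B)): A:[] B:[] C:[err]
After 3 (send(from=B, to=C, msg='pong')): A:[] B:[] C:[err,pong]
After 4 (send(from=A, to=B, msg='ok')): A:[] B:[ok] C:[err,pong]
After 5 (send(from=C, to=A, msg='hello')): A:[hello] B:[ok] C:[err,pong]
After 6 (send(from=B, to=C, msg='sync')): A:[hello] B:[ok] C:[err,pong,sync]
After 7 (send(from=C, to=A, msg='start')): A:[hello,start] B:[ok] C:[err,pong,sync]
After 8 (send(from=C, to=B, msg='ping')): A:[hello,start] B:[ok,ping] C:[err,pong,sync]
After 9 (process(B)): A:[hello,start] B:[ping] C:[err,pong,sync]
After 10 (process(B)): A:[hello,start] B:[] C:[err,pong,sync]
After 11 (send(from=A, to=C, msg='req')): A:[hello,start] B:[] C:[err,pong,sync,req]
After 12 (send(from=C, to=A, msg='tick')): A:[hello,start,tick] B:[] C:[err,pong,sync,req]
After 13 (process(B)): A:[hello,start,tick] B:[] C:[err,pong,sync,req]
After 14 (send(from=B, to=A, msg='final')): A:[hello,start,tick,final] B:[] C:[err,pong,sync,req]
After 15 (process(A)): A:[start,tick,final] B:[] C:[err,pong,sync,req]

Answer: hello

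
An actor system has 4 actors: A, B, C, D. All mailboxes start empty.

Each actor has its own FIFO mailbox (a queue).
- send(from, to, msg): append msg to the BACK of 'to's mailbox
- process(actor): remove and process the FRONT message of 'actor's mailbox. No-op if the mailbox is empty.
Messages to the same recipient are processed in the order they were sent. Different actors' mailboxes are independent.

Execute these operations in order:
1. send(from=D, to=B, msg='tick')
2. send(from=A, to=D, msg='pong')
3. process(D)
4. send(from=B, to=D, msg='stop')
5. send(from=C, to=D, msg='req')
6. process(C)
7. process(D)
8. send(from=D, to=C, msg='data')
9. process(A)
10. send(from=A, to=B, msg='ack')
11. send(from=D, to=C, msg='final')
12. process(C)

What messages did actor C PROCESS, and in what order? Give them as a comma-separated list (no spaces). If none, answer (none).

Answer: data

Derivation:
After 1 (send(from=D, to=B, msg='tick')): A:[] B:[tick] C:[] D:[]
After 2 (send(from=A, to=D, msg='pong')): A:[] B:[tick] C:[] D:[pong]
After 3 (process(D)): A:[] B:[tick] C:[] D:[]
After 4 (send(from=B, to=D, msg='stop')): A:[] B:[tick] C:[] D:[stop]
After 5 (send(from=C, to=D, msg='req')): A:[] B:[tick] C:[] D:[stop,req]
After 6 (process(C)): A:[] B:[tick] C:[] D:[stop,req]
After 7 (process(D)): A:[] B:[tick] C:[] D:[req]
After 8 (send(from=D, to=C, msg='data')): A:[] B:[tick] C:[data] D:[req]
After 9 (process(A)): A:[] B:[tick] C:[data] D:[req]
After 10 (send(from=A, to=B, msg='ack')): A:[] B:[tick,ack] C:[data] D:[req]
After 11 (send(from=D, to=C, msg='final')): A:[] B:[tick,ack] C:[data,final] D:[req]
After 12 (process(C)): A:[] B:[tick,ack] C:[final] D:[req]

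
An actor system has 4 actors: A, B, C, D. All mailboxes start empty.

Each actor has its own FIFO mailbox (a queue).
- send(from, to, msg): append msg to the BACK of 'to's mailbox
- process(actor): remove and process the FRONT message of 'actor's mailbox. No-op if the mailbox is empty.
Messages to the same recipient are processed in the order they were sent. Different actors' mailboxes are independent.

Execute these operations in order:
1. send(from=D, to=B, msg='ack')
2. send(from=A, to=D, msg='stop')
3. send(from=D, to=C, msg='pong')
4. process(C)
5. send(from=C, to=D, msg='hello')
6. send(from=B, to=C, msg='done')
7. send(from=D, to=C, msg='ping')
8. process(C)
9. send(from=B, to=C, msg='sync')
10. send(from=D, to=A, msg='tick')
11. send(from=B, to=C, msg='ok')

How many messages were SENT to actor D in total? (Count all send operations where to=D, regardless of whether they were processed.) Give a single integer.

Answer: 2

Derivation:
After 1 (send(from=D, to=B, msg='ack')): A:[] B:[ack] C:[] D:[]
After 2 (send(from=A, to=D, msg='stop')): A:[] B:[ack] C:[] D:[stop]
After 3 (send(from=D, to=C, msg='pong')): A:[] B:[ack] C:[pong] D:[stop]
After 4 (process(C)): A:[] B:[ack] C:[] D:[stop]
After 5 (send(from=C, to=D, msg='hello')): A:[] B:[ack] C:[] D:[stop,hello]
After 6 (send(from=B, to=C, msg='done')): A:[] B:[ack] C:[done] D:[stop,hello]
After 7 (send(from=D, to=C, msg='ping')): A:[] B:[ack] C:[done,ping] D:[stop,hello]
After 8 (process(C)): A:[] B:[ack] C:[ping] D:[stop,hello]
After 9 (send(from=B, to=C, msg='sync')): A:[] B:[ack] C:[ping,sync] D:[stop,hello]
After 10 (send(from=D, to=A, msg='tick')): A:[tick] B:[ack] C:[ping,sync] D:[stop,hello]
After 11 (send(from=B, to=C, msg='ok')): A:[tick] B:[ack] C:[ping,sync,ok] D:[stop,hello]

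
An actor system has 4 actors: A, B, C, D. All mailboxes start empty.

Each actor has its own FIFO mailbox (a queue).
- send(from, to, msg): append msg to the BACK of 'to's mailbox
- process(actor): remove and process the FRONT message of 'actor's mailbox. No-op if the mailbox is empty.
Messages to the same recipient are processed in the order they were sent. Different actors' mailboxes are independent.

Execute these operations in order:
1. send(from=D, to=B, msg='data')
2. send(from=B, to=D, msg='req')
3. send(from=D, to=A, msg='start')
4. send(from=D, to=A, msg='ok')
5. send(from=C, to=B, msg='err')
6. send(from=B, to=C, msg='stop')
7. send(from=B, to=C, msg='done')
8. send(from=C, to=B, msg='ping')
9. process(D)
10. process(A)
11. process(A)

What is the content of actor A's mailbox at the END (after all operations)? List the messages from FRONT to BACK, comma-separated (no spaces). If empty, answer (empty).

Answer: (empty)

Derivation:
After 1 (send(from=D, to=B, msg='data')): A:[] B:[data] C:[] D:[]
After 2 (send(from=B, to=D, msg='req')): A:[] B:[data] C:[] D:[req]
After 3 (send(from=D, to=A, msg='start')): A:[start] B:[data] C:[] D:[req]
After 4 (send(from=D, to=A, msg='ok')): A:[start,ok] B:[data] C:[] D:[req]
After 5 (send(from=C, to=B, msg='err')): A:[start,ok] B:[data,err] C:[] D:[req]
After 6 (send(from=B, to=C, msg='stop')): A:[start,ok] B:[data,err] C:[stop] D:[req]
After 7 (send(from=B, to=C, msg='done')): A:[start,ok] B:[data,err] C:[stop,done] D:[req]
After 8 (send(from=C, to=B, msg='ping')): A:[start,ok] B:[data,err,ping] C:[stop,done] D:[req]
After 9 (process(D)): A:[start,ok] B:[data,err,ping] C:[stop,done] D:[]
After 10 (process(A)): A:[ok] B:[data,err,ping] C:[stop,done] D:[]
After 11 (process(A)): A:[] B:[data,err,ping] C:[stop,done] D:[]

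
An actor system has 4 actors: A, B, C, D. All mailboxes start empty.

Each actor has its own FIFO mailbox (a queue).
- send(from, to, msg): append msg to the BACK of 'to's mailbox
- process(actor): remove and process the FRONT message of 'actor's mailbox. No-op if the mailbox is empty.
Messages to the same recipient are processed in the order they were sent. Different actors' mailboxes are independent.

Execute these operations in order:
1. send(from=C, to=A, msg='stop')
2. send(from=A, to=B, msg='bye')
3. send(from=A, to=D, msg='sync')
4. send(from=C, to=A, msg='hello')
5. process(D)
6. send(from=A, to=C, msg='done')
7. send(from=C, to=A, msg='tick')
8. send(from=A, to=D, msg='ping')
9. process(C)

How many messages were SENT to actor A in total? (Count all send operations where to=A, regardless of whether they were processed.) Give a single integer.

Answer: 3

Derivation:
After 1 (send(from=C, to=A, msg='stop')): A:[stop] B:[] C:[] D:[]
After 2 (send(from=A, to=B, msg='bye')): A:[stop] B:[bye] C:[] D:[]
After 3 (send(from=A, to=D, msg='sync')): A:[stop] B:[bye] C:[] D:[sync]
After 4 (send(from=C, to=A, msg='hello')): A:[stop,hello] B:[bye] C:[] D:[sync]
After 5 (process(D)): A:[stop,hello] B:[bye] C:[] D:[]
After 6 (send(from=A, to=C, msg='done')): A:[stop,hello] B:[bye] C:[done] D:[]
After 7 (send(from=C, to=A, msg='tick')): A:[stop,hello,tick] B:[bye] C:[done] D:[]
After 8 (send(from=A, to=D, msg='ping')): A:[stop,hello,tick] B:[bye] C:[done] D:[ping]
After 9 (process(C)): A:[stop,hello,tick] B:[bye] C:[] D:[ping]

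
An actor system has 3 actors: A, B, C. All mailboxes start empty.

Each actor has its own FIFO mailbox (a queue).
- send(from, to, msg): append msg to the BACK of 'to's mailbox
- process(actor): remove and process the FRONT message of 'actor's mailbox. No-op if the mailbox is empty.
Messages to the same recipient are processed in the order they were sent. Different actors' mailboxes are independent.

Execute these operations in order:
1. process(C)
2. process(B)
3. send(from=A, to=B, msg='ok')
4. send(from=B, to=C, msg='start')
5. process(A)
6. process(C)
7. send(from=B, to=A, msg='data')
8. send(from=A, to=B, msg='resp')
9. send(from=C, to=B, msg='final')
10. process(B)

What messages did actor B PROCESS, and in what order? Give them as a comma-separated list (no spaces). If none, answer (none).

Answer: ok

Derivation:
After 1 (process(C)): A:[] B:[] C:[]
After 2 (process(B)): A:[] B:[] C:[]
After 3 (send(from=A, to=B, msg='ok')): A:[] B:[ok] C:[]
After 4 (send(from=B, to=C, msg='start')): A:[] B:[ok] C:[start]
After 5 (process(A)): A:[] B:[ok] C:[start]
After 6 (process(C)): A:[] B:[ok] C:[]
After 7 (send(from=B, to=A, msg='data')): A:[data] B:[ok] C:[]
After 8 (send(from=A, to=B, msg='resp')): A:[data] B:[ok,resp] C:[]
After 9 (send(from=C, to=B, msg='final')): A:[data] B:[ok,resp,final] C:[]
After 10 (process(B)): A:[data] B:[resp,final] C:[]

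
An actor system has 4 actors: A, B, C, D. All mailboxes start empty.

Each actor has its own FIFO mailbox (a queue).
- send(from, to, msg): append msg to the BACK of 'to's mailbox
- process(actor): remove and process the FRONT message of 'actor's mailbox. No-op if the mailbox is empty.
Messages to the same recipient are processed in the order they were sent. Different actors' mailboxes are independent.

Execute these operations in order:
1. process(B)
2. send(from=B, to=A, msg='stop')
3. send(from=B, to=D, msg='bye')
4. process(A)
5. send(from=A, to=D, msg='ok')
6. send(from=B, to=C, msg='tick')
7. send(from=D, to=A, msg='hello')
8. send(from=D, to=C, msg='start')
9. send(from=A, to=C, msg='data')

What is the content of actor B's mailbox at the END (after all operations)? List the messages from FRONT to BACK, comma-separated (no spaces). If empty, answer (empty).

Answer: (empty)

Derivation:
After 1 (process(B)): A:[] B:[] C:[] D:[]
After 2 (send(from=B, to=A, msg='stop')): A:[stop] B:[] C:[] D:[]
After 3 (send(from=B, to=D, msg='bye')): A:[stop] B:[] C:[] D:[bye]
After 4 (process(A)): A:[] B:[] C:[] D:[bye]
After 5 (send(from=A, to=D, msg='ok')): A:[] B:[] C:[] D:[bye,ok]
After 6 (send(from=B, to=C, msg='tick')): A:[] B:[] C:[tick] D:[bye,ok]
After 7 (send(from=D, to=A, msg='hello')): A:[hello] B:[] C:[tick] D:[bye,ok]
After 8 (send(from=D, to=C, msg='start')): A:[hello] B:[] C:[tick,start] D:[bye,ok]
After 9 (send(from=A, to=C, msg='data')): A:[hello] B:[] C:[tick,start,data] D:[bye,ok]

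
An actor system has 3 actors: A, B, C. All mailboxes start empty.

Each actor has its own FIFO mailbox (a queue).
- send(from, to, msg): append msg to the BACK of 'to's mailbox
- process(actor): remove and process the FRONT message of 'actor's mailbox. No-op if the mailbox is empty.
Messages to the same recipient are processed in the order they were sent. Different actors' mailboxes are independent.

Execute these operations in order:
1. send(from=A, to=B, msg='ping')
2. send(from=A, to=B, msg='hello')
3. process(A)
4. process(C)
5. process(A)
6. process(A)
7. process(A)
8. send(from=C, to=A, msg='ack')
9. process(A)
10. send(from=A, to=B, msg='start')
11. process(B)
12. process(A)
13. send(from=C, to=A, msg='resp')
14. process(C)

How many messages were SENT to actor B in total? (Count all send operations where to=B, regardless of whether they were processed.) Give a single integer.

Answer: 3

Derivation:
After 1 (send(from=A, to=B, msg='ping')): A:[] B:[ping] C:[]
After 2 (send(from=A, to=B, msg='hello')): A:[] B:[ping,hello] C:[]
After 3 (process(A)): A:[] B:[ping,hello] C:[]
After 4 (process(C)): A:[] B:[ping,hello] C:[]
After 5 (process(A)): A:[] B:[ping,hello] C:[]
After 6 (process(A)): A:[] B:[ping,hello] C:[]
After 7 (process(A)): A:[] B:[ping,hello] C:[]
After 8 (send(from=C, to=A, msg='ack')): A:[ack] B:[ping,hello] C:[]
After 9 (process(A)): A:[] B:[ping,hello] C:[]
After 10 (send(from=A, to=B, msg='start')): A:[] B:[ping,hello,start] C:[]
After 11 (process(B)): A:[] B:[hello,start] C:[]
After 12 (process(A)): A:[] B:[hello,start] C:[]
After 13 (send(from=C, to=A, msg='resp')): A:[resp] B:[hello,start] C:[]
After 14 (process(C)): A:[resp] B:[hello,start] C:[]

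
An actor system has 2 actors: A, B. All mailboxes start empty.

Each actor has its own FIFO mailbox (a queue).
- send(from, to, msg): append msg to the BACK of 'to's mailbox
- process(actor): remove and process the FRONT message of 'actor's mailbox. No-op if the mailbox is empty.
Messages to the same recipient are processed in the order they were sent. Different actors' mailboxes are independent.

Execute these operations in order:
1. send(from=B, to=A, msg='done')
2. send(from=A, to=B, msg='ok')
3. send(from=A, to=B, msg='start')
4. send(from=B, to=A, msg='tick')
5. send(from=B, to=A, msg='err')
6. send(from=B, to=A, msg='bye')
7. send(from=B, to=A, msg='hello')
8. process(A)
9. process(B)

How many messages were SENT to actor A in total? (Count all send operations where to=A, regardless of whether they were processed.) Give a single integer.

After 1 (send(from=B, to=A, msg='done')): A:[done] B:[]
After 2 (send(from=A, to=B, msg='ok')): A:[done] B:[ok]
After 3 (send(from=A, to=B, msg='start')): A:[done] B:[ok,start]
After 4 (send(from=B, to=A, msg='tick')): A:[done,tick] B:[ok,start]
After 5 (send(from=B, to=A, msg='err')): A:[done,tick,err] B:[ok,start]
After 6 (send(from=B, to=A, msg='bye')): A:[done,tick,err,bye] B:[ok,start]
After 7 (send(from=B, to=A, msg='hello')): A:[done,tick,err,bye,hello] B:[ok,start]
After 8 (process(A)): A:[tick,err,bye,hello] B:[ok,start]
After 9 (process(B)): A:[tick,err,bye,hello] B:[start]

Answer: 5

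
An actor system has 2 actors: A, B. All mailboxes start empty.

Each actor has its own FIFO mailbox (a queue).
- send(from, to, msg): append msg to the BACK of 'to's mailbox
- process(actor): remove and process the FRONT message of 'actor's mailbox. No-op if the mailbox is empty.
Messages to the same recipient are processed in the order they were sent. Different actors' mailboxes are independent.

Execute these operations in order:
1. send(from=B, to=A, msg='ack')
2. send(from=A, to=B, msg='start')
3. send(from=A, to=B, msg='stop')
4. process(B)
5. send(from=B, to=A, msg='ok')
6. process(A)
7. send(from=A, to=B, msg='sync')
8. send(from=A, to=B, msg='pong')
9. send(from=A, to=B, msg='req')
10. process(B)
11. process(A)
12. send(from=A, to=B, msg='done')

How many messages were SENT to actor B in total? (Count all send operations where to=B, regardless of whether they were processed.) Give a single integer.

Answer: 6

Derivation:
After 1 (send(from=B, to=A, msg='ack')): A:[ack] B:[]
After 2 (send(from=A, to=B, msg='start')): A:[ack] B:[start]
After 3 (send(from=A, to=B, msg='stop')): A:[ack] B:[start,stop]
After 4 (process(B)): A:[ack] B:[stop]
After 5 (send(from=B, to=A, msg='ok')): A:[ack,ok] B:[stop]
After 6 (process(A)): A:[ok] B:[stop]
After 7 (send(from=A, to=B, msg='sync')): A:[ok] B:[stop,sync]
After 8 (send(from=A, to=B, msg='pong')): A:[ok] B:[stop,sync,pong]
After 9 (send(from=A, to=B, msg='req')): A:[ok] B:[stop,sync,pong,req]
After 10 (process(B)): A:[ok] B:[sync,pong,req]
After 11 (process(A)): A:[] B:[sync,pong,req]
After 12 (send(from=A, to=B, msg='done')): A:[] B:[sync,pong,req,done]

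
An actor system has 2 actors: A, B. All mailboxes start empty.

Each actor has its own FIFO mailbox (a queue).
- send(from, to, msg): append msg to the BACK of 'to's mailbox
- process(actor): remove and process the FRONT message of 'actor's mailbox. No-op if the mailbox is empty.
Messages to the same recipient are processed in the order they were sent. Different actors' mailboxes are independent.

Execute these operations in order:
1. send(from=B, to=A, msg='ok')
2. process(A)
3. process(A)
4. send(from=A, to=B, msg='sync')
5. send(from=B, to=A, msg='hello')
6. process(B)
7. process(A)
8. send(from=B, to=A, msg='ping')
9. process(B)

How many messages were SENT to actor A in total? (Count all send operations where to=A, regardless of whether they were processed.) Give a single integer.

Answer: 3

Derivation:
After 1 (send(from=B, to=A, msg='ok')): A:[ok] B:[]
After 2 (process(A)): A:[] B:[]
After 3 (process(A)): A:[] B:[]
After 4 (send(from=A, to=B, msg='sync')): A:[] B:[sync]
After 5 (send(from=B, to=A, msg='hello')): A:[hello] B:[sync]
After 6 (process(B)): A:[hello] B:[]
After 7 (process(A)): A:[] B:[]
After 8 (send(from=B, to=A, msg='ping')): A:[ping] B:[]
After 9 (process(B)): A:[ping] B:[]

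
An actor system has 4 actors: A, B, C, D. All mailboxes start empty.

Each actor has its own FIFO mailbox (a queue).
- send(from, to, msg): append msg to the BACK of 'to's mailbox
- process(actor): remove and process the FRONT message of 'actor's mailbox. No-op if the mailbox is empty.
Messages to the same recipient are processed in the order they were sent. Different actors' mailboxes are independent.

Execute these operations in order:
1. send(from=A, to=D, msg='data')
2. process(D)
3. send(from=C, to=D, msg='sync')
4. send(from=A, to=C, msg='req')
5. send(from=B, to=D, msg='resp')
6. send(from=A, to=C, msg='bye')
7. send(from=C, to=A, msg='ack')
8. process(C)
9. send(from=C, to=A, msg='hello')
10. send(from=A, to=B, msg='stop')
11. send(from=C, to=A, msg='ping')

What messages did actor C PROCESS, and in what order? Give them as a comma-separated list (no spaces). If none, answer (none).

Answer: req

Derivation:
After 1 (send(from=A, to=D, msg='data')): A:[] B:[] C:[] D:[data]
After 2 (process(D)): A:[] B:[] C:[] D:[]
After 3 (send(from=C, to=D, msg='sync')): A:[] B:[] C:[] D:[sync]
After 4 (send(from=A, to=C, msg='req')): A:[] B:[] C:[req] D:[sync]
After 5 (send(from=B, to=D, msg='resp')): A:[] B:[] C:[req] D:[sync,resp]
After 6 (send(from=A, to=C, msg='bye')): A:[] B:[] C:[req,bye] D:[sync,resp]
After 7 (send(from=C, to=A, msg='ack')): A:[ack] B:[] C:[req,bye] D:[sync,resp]
After 8 (process(C)): A:[ack] B:[] C:[bye] D:[sync,resp]
After 9 (send(from=C, to=A, msg='hello')): A:[ack,hello] B:[] C:[bye] D:[sync,resp]
After 10 (send(from=A, to=B, msg='stop')): A:[ack,hello] B:[stop] C:[bye] D:[sync,resp]
After 11 (send(from=C, to=A, msg='ping')): A:[ack,hello,ping] B:[stop] C:[bye] D:[sync,resp]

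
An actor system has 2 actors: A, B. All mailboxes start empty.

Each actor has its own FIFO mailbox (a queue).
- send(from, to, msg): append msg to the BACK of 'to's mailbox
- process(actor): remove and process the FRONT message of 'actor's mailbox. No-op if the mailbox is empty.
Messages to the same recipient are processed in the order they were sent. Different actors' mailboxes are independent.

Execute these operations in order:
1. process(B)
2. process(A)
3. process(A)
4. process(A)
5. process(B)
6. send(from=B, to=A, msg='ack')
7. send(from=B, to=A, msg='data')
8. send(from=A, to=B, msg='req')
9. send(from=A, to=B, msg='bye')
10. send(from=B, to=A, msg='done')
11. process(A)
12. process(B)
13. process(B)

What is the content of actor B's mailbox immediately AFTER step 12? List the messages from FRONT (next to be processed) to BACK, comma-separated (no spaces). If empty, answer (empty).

After 1 (process(B)): A:[] B:[]
After 2 (process(A)): A:[] B:[]
After 3 (process(A)): A:[] B:[]
After 4 (process(A)): A:[] B:[]
After 5 (process(B)): A:[] B:[]
After 6 (send(from=B, to=A, msg='ack')): A:[ack] B:[]
After 7 (send(from=B, to=A, msg='data')): A:[ack,data] B:[]
After 8 (send(from=A, to=B, msg='req')): A:[ack,data] B:[req]
After 9 (send(from=A, to=B, msg='bye')): A:[ack,data] B:[req,bye]
After 10 (send(from=B, to=A, msg='done')): A:[ack,data,done] B:[req,bye]
After 11 (process(A)): A:[data,done] B:[req,bye]
After 12 (process(B)): A:[data,done] B:[bye]

bye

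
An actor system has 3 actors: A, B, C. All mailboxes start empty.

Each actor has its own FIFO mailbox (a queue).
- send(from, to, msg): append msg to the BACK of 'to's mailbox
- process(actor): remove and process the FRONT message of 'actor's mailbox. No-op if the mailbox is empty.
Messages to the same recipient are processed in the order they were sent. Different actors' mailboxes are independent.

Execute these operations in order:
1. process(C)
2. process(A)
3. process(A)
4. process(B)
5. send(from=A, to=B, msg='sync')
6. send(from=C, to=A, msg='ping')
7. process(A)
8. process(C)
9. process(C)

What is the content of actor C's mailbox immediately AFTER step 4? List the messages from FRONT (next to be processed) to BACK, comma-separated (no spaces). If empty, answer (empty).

After 1 (process(C)): A:[] B:[] C:[]
After 2 (process(A)): A:[] B:[] C:[]
After 3 (process(A)): A:[] B:[] C:[]
After 4 (process(B)): A:[] B:[] C:[]

(empty)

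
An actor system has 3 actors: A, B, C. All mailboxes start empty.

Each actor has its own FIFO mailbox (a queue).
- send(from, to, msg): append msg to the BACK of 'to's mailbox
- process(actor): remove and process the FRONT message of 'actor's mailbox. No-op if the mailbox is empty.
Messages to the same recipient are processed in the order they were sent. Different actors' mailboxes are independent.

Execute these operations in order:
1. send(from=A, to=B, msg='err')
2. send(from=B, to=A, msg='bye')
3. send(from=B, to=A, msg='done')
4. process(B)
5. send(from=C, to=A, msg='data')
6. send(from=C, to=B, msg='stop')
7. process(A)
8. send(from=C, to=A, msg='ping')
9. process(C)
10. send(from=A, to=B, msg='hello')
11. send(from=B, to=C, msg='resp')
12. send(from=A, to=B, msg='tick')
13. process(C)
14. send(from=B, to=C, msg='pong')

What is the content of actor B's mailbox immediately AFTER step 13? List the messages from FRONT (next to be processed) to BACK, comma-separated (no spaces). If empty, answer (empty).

After 1 (send(from=A, to=B, msg='err')): A:[] B:[err] C:[]
After 2 (send(from=B, to=A, msg='bye')): A:[bye] B:[err] C:[]
After 3 (send(from=B, to=A, msg='done')): A:[bye,done] B:[err] C:[]
After 4 (process(B)): A:[bye,done] B:[] C:[]
After 5 (send(from=C, to=A, msg='data')): A:[bye,done,data] B:[] C:[]
After 6 (send(from=C, to=B, msg='stop')): A:[bye,done,data] B:[stop] C:[]
After 7 (process(A)): A:[done,data] B:[stop] C:[]
After 8 (send(from=C, to=A, msg='ping')): A:[done,data,ping] B:[stop] C:[]
After 9 (process(C)): A:[done,data,ping] B:[stop] C:[]
After 10 (send(from=A, to=B, msg='hello')): A:[done,data,ping] B:[stop,hello] C:[]
After 11 (send(from=B, to=C, msg='resp')): A:[done,data,ping] B:[stop,hello] C:[resp]
After 12 (send(from=A, to=B, msg='tick')): A:[done,data,ping] B:[stop,hello,tick] C:[resp]
After 13 (process(C)): A:[done,data,ping] B:[stop,hello,tick] C:[]

stop,hello,tick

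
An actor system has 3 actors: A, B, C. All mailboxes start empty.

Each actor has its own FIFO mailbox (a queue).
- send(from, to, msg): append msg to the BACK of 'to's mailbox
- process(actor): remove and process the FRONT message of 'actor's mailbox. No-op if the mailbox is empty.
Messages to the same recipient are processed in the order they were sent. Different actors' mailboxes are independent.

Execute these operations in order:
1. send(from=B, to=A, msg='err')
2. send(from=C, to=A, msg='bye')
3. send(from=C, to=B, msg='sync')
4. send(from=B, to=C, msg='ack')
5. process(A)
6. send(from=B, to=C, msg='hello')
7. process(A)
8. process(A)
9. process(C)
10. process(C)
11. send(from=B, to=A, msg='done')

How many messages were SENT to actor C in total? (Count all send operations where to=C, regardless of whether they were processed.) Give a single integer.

After 1 (send(from=B, to=A, msg='err')): A:[err] B:[] C:[]
After 2 (send(from=C, to=A, msg='bye')): A:[err,bye] B:[] C:[]
After 3 (send(from=C, to=B, msg='sync')): A:[err,bye] B:[sync] C:[]
After 4 (send(from=B, to=C, msg='ack')): A:[err,bye] B:[sync] C:[ack]
After 5 (process(A)): A:[bye] B:[sync] C:[ack]
After 6 (send(from=B, to=C, msg='hello')): A:[bye] B:[sync] C:[ack,hello]
After 7 (process(A)): A:[] B:[sync] C:[ack,hello]
After 8 (process(A)): A:[] B:[sync] C:[ack,hello]
After 9 (process(C)): A:[] B:[sync] C:[hello]
After 10 (process(C)): A:[] B:[sync] C:[]
After 11 (send(from=B, to=A, msg='done')): A:[done] B:[sync] C:[]

Answer: 2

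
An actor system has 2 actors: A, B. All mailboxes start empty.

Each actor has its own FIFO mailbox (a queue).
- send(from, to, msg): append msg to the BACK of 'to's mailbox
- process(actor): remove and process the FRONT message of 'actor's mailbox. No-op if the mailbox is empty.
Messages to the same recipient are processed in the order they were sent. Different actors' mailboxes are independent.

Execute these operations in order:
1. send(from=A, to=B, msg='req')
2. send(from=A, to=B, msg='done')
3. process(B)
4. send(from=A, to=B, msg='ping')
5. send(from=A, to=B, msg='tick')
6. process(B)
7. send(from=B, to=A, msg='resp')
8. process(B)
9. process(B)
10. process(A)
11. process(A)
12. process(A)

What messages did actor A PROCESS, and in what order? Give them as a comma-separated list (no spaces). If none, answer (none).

After 1 (send(from=A, to=B, msg='req')): A:[] B:[req]
After 2 (send(from=A, to=B, msg='done')): A:[] B:[req,done]
After 3 (process(B)): A:[] B:[done]
After 4 (send(from=A, to=B, msg='ping')): A:[] B:[done,ping]
After 5 (send(from=A, to=B, msg='tick')): A:[] B:[done,ping,tick]
After 6 (process(B)): A:[] B:[ping,tick]
After 7 (send(from=B, to=A, msg='resp')): A:[resp] B:[ping,tick]
After 8 (process(B)): A:[resp] B:[tick]
After 9 (process(B)): A:[resp] B:[]
After 10 (process(A)): A:[] B:[]
After 11 (process(A)): A:[] B:[]
After 12 (process(A)): A:[] B:[]

Answer: resp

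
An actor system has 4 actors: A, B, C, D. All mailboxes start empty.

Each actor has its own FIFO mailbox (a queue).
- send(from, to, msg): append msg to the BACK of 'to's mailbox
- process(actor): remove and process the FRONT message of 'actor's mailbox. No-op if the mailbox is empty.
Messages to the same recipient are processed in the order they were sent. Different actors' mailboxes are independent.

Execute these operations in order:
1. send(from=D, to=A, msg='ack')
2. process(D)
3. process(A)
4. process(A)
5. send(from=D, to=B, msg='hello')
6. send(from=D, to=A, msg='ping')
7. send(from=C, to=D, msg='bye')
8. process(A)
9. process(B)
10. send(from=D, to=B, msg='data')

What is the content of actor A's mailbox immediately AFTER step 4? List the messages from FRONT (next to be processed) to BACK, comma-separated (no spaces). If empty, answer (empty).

After 1 (send(from=D, to=A, msg='ack')): A:[ack] B:[] C:[] D:[]
After 2 (process(D)): A:[ack] B:[] C:[] D:[]
After 3 (process(A)): A:[] B:[] C:[] D:[]
After 4 (process(A)): A:[] B:[] C:[] D:[]

(empty)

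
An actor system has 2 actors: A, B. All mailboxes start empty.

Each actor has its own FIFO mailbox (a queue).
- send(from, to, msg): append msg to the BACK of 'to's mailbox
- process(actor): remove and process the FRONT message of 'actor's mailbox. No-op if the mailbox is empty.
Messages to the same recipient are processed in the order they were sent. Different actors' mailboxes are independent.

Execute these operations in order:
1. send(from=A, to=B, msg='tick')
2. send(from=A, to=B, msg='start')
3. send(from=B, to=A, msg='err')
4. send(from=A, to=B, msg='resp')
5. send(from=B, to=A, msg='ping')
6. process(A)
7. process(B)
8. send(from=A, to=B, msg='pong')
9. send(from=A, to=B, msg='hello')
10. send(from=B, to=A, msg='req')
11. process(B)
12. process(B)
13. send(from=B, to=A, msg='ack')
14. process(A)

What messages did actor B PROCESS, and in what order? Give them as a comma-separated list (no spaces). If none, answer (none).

After 1 (send(from=A, to=B, msg='tick')): A:[] B:[tick]
After 2 (send(from=A, to=B, msg='start')): A:[] B:[tick,start]
After 3 (send(from=B, to=A, msg='err')): A:[err] B:[tick,start]
After 4 (send(from=A, to=B, msg='resp')): A:[err] B:[tick,start,resp]
After 5 (send(from=B, to=A, msg='ping')): A:[err,ping] B:[tick,start,resp]
After 6 (process(A)): A:[ping] B:[tick,start,resp]
After 7 (process(B)): A:[ping] B:[start,resp]
After 8 (send(from=A, to=B, msg='pong')): A:[ping] B:[start,resp,pong]
After 9 (send(from=A, to=B, msg='hello')): A:[ping] B:[start,resp,pong,hello]
After 10 (send(from=B, to=A, msg='req')): A:[ping,req] B:[start,resp,pong,hello]
After 11 (process(B)): A:[ping,req] B:[resp,pong,hello]
After 12 (process(B)): A:[ping,req] B:[pong,hello]
After 13 (send(from=B, to=A, msg='ack')): A:[ping,req,ack] B:[pong,hello]
After 14 (process(A)): A:[req,ack] B:[pong,hello]

Answer: tick,start,resp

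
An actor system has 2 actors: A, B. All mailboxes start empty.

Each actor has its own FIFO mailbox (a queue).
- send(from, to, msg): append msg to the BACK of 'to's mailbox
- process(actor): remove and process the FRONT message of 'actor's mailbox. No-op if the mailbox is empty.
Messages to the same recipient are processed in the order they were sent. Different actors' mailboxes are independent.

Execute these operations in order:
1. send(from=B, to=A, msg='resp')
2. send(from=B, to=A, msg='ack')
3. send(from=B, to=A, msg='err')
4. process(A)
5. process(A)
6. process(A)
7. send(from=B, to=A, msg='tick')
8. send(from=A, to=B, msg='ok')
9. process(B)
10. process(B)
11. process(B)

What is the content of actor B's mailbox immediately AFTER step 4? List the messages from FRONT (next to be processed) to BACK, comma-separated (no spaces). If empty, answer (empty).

After 1 (send(from=B, to=A, msg='resp')): A:[resp] B:[]
After 2 (send(from=B, to=A, msg='ack')): A:[resp,ack] B:[]
After 3 (send(from=B, to=A, msg='err')): A:[resp,ack,err] B:[]
After 4 (process(A)): A:[ack,err] B:[]

(empty)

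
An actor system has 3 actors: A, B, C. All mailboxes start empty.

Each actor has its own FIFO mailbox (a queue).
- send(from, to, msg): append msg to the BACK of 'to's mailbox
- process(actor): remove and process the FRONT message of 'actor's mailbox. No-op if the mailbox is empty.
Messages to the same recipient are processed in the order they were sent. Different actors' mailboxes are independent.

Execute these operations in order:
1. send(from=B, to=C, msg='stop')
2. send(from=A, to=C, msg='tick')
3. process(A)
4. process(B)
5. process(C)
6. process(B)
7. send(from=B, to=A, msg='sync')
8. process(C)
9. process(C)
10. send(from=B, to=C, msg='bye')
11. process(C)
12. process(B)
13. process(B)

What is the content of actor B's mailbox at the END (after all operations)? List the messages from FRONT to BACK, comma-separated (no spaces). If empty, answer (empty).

Answer: (empty)

Derivation:
After 1 (send(from=B, to=C, msg='stop')): A:[] B:[] C:[stop]
After 2 (send(from=A, to=C, msg='tick')): A:[] B:[] C:[stop,tick]
After 3 (process(A)): A:[] B:[] C:[stop,tick]
After 4 (process(B)): A:[] B:[] C:[stop,tick]
After 5 (process(C)): A:[] B:[] C:[tick]
After 6 (process(B)): A:[] B:[] C:[tick]
After 7 (send(from=B, to=A, msg='sync')): A:[sync] B:[] C:[tick]
After 8 (process(C)): A:[sync] B:[] C:[]
After 9 (process(C)): A:[sync] B:[] C:[]
After 10 (send(from=B, to=C, msg='bye')): A:[sync] B:[] C:[bye]
After 11 (process(C)): A:[sync] B:[] C:[]
After 12 (process(B)): A:[sync] B:[] C:[]
After 13 (process(B)): A:[sync] B:[] C:[]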